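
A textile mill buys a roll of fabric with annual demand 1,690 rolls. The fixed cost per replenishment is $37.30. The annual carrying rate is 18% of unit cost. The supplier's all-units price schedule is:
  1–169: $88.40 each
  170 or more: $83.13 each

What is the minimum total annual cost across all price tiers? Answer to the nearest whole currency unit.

Holding cost per unit per year at price C is H = 0.18·C.
Evaluate total cost at each tier's feasible EOQ or, if the EOQ is below the tier, at the tier's minimum quantity.
EOQ at $88.40 = 89.0 (feasible in tier 1): TC = 1,690×$88.40 + (1,690/89.0)×37.3 + (89.0/2)×0.18×$88.40 = $150,812.36.
EOQ at $83.13 = 91.8 < 170, so use break Q=170: TC = 1,690×$83.13 + (1,690/170.0)×37.3 + (170.0/2)×0.18×$83.13 = $142,132.39.
Lowest total cost among the candidates is at Q = 170.0.

TC* ≈ $142,132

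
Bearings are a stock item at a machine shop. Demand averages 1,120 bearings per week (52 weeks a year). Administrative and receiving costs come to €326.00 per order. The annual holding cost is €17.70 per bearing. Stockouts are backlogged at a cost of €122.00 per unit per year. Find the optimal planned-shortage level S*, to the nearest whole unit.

Annual demand D = 1,120 × 52 = 58,240.
With planned backorders, Q* = √(2DS/H) · √((H+B)/B).
√(2DS/H) = √(2 × 58,240 × 326 / 17.7) = 1464.697.
√((H+B)/B) = √((17.7+122)/122) = 1.0701.
Q* ≈ 1567.351.
S* = Q* · H/(H+B) = 1567.351 × 17.7/139.7 ≈ 198.583.

S* ≈ 199 bearings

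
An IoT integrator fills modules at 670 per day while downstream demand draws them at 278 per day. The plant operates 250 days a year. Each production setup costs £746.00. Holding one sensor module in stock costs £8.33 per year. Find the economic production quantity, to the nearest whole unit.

Q* ≈ 4,613 modules

Annual demand D = 278 × 250 = 69,500.
Production build-up factor (1 − d/p) = 1 − 278/670 = 0.5851.
Q* = √(2DS / (H(1 − d/p))) = √(2 × 69,500 × 746 / (8.33 × 0.5851)).
= √(103,694,000 / 4.8737) ≈ 4612.631.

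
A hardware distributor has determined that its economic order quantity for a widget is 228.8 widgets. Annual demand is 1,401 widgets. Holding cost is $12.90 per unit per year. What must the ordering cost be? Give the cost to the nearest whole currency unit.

Squaring Q* = √(2DS/H) gives Q*² = 2DS/H.
From Q* = √(2DS/H): S = Q*²H / (2D) = 228.8² × 12.9 / (2 × 1,401) = 241.0092.

S ≈ $241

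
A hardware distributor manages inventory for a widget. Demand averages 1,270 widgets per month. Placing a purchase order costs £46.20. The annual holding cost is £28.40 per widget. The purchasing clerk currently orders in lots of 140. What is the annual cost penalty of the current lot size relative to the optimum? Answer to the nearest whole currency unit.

Extra cost ≈ £693 per year

Annual demand D = 1,270 × 12 = 15,240.
EOQ = √(2DS/H) = √(2 × 15,240 × 46.2 / 28.4) ≈ 222.67.
Cost at Q* = (D/Q*)S + (Q*/2)H = √(2DSH) ≈ £6,323.94.
Cost at Q = 140: (15,240/140)×46.2 + (140/2)×28.4 = £5,029.20 + £1,988.00 = £7,017.20.
Excess = £7,017.20 − £6,323.94 = £693.26.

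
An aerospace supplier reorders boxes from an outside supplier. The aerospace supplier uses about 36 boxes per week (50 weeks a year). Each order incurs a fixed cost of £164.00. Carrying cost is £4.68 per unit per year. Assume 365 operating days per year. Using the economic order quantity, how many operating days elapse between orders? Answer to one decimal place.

Annual demand D = 36 × 50 = 1,800.
EOQ = √(2DS/H) = √(2 × 1,800 × 164 / 4.68) ≈ 355.18.
Cycle time = Q*/D × 365 = 355.18 / 1,800 × 365 ≈ 72.023 days.

T ≈ 72.0 days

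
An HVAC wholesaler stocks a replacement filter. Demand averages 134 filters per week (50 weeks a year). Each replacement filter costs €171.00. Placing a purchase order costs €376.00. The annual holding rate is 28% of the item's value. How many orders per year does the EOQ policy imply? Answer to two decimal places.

Annual demand D = 134 × 50 = 6,700.
Holding cost H = 0.28 × €171.00 = €47.8800 per unit per year.
Q* = √(2DS/H) = √(2 × 6,700 × 376 / 47.88) ≈ 324.39.
Orders per year = D / Q* = 6,700 / 324.39 ≈ 20.654.

N ≈ 20.65 orders per year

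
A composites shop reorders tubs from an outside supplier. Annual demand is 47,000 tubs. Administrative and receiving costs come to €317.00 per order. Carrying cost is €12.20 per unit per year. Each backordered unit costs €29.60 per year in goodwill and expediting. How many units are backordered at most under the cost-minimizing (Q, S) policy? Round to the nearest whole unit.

With planned backorders, Q* = √(2DS/H) · √((H+B)/B).
√(2DS/H) = √(2 × 47,000 × 317 / 12.2) = 1562.837.
√((H+B)/B) = √((12.2+29.6)/29.6) = 1.1883.
Q* ≈ 1857.188.
S* = Q* · H/(H+B) = 1857.188 × 12.2/41.8 ≈ 542.050.

S* ≈ 542 tubs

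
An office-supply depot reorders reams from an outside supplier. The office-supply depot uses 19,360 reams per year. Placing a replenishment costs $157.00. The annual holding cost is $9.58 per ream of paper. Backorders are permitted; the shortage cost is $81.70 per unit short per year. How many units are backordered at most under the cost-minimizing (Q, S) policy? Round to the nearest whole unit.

S* ≈ 88 reams

With planned backorders, Q* = √(2DS/H) · √((H+B)/B).
√(2DS/H) = √(2 × 19,360 × 157 / 9.58) = 796.590.
√((H+B)/B) = √((9.58+81.7)/81.7) = 1.0570.
Q* ≈ 841.999.
S* = Q* · H/(H+B) = 841.999 × 9.58/91.28 ≈ 88.369.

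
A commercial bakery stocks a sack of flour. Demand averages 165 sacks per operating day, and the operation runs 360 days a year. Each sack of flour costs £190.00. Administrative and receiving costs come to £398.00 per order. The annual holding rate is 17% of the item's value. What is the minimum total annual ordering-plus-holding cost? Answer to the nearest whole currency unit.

TC* ≈ £39,080

Annual demand D = 165 × 360 = 59,400.
Holding cost H = 0.17 × £190.00 = £32.3000 per unit per year.
EOQ = √(2DS/H) = √(2 × 59,400 × 398 / 32.3) ≈ 1209.90.
At the optimum the two cost components are equal, so total cost = 2·(Q*/2)H = Q*·H.
Minimum total = √(2DSH) = √(2 × 59,400 × 398 × 32.3) ≈ 39079.682.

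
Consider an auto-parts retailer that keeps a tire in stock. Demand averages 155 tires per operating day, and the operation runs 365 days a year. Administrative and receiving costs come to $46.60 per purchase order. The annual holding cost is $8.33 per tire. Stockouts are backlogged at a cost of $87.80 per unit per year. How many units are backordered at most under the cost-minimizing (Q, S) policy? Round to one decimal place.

Annual demand D = 155 × 365 = 56,575.
With planned backorders, Q* = √(2DS/H) · √((H+B)/B).
√(2DS/H) = √(2 × 56,575 × 46.6 / 8.33) = 795.605.
√((H+B)/B) = √((8.33+87.8)/87.8) = 1.0464.
Q* ≈ 832.492.
S* = Q* · H/(H+B) = 832.492 × 8.33/96.13 ≈ 72.138.

S* ≈ 72.1 tires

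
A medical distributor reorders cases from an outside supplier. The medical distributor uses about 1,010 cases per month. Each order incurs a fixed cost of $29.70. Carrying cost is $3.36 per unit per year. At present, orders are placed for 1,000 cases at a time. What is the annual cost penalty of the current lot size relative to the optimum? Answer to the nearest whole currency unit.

Annual demand D = 1,010 × 12 = 12,120.
EOQ = √(2DS/H) = √(2 × 12,120 × 29.7 / 3.36) ≈ 462.89.
Cost at Q* = (D/Q*)S + (Q*/2)H = √(2DSH) ≈ $1,555.30.
Cost at Q = 1,000: (12,120/1,000)×29.7 + (1,000/2)×3.36 = $359.96 + $1,680.00 = $2,039.96.
Excess = $2,039.96 − $1,555.30 = $484.66.

Extra cost ≈ $485 per year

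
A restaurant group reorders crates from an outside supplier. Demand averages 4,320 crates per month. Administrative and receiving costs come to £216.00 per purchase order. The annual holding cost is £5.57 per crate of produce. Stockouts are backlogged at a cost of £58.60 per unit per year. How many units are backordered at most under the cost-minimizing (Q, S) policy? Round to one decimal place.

Annual demand D = 4,320 × 12 = 51,840.
With planned backorders, Q* = √(2DS/H) · √((H+B)/B).
√(2DS/H) = √(2 × 51,840 × 216 / 5.57) = 2005.150.
√((H+B)/B) = √((5.57+58.6)/58.6) = 1.0464.
Q* ≈ 2098.283.
S* = Q* · H/(H+B) = 2098.283 × 5.57/64.17 ≈ 182.132.

S* ≈ 182.1 crates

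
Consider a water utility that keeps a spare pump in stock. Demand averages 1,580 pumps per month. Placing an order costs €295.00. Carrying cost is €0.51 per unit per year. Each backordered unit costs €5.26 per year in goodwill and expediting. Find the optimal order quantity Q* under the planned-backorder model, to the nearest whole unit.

Annual demand D = 1,580 × 12 = 18,960.
With planned backorders, Q* = √(2DS/H) · √((H+B)/B).
√(2DS/H) = √(2 × 18,960 × 295 / 0.51) = 4683.387.
√((H+B)/B) = √((0.51+5.26)/5.26) = 1.0474.
Q* ≈ 4905.182.

Q* ≈ 4,905 pumps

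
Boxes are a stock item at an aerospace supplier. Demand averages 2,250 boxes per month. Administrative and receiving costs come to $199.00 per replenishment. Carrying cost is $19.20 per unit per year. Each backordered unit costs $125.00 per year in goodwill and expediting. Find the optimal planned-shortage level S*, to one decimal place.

S* ≈ 107.0 boxes

Annual demand D = 2,250 × 12 = 27,000.
With planned backorders, Q* = √(2DS/H) · √((H+B)/B).
√(2DS/H) = √(2 × 27,000 × 199 / 19.2) = 748.123.
√((H+B)/B) = √((19.2+125)/125) = 1.0741.
Q* ≈ 803.527.
S* = Q* · H/(H+B) = 803.527 × 19.2/144.2 ≈ 106.988.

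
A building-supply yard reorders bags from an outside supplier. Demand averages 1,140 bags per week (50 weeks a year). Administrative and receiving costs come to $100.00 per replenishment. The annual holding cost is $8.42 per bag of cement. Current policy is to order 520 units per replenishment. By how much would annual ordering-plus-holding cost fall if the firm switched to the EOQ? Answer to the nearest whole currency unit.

Annual demand D = 1,140 × 50 = 57,000.
EOQ = √(2DS/H) = √(2 × 57,000 × 100 / 8.42) ≈ 1163.58.
Cost at Q* = (D/Q*)S + (Q*/2)H = √(2DSH) ≈ $9,797.35.
Cost at Q = 520: (57,000/520)×100 + (520/2)×8.42 = $10,961.54 + $2,189.20 = $13,150.74.
Excess = $13,150.74 − $9,797.35 = $3,353.39.

Extra cost ≈ $3,353 per year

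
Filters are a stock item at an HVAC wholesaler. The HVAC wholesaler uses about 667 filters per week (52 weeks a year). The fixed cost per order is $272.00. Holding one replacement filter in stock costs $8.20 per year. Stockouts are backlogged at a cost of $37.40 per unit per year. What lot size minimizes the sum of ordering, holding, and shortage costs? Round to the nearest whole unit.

Q* ≈ 1,675 filters

Annual demand D = 667 × 52 = 34,684.
With planned backorders, Q* = √(2DS/H) · √((H+B)/B).
√(2DS/H) = √(2 × 34,684 × 272 / 8.2) = 1516.901.
√((H+B)/B) = √((8.2+37.4)/37.4) = 1.1042.
Q* ≈ 1674.957.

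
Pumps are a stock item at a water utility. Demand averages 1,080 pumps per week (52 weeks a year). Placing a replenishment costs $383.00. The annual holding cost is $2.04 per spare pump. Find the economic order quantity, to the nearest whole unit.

Q* ≈ 4,592 pumps

Annual demand D = 1,080 × 52 = 56,160.
EOQ = √(2DS / H) = √(2 × 56,160 × 383 / 2.04).
= √(43,018,560 / 2.04) = √21,087,529.4118 ≈ 4592.116.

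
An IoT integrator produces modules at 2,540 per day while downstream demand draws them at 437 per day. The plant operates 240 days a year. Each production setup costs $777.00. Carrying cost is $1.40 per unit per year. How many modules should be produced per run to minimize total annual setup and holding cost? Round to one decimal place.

Q* ≈ 11,857.8 modules

Annual demand D = 437 × 240 = 104,880.
Production build-up factor (1 − d/p) = 1 − 437/2,540 = 0.8280.
Q* = √(2DS / (H(1 − d/p))) = √(2 × 104,880 × 777 / (1.4 × 0.8280)).
= √(162,983,520 / 1.1591) ≈ 11857.825.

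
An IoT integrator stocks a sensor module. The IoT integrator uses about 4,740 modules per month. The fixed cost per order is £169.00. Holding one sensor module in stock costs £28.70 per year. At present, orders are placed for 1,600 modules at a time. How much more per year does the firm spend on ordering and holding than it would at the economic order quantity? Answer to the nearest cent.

Annual demand D = 4,740 × 12 = 56,880.
EOQ = √(2DS/H) = √(2 × 56,880 × 169 / 28.7) ≈ 818.46.
Cost at Q* = (D/Q*)S + (Q*/2)H = √(2DSH) ≈ £23,489.79.
Cost at Q = 1,600: (56,880/1,600)×169 + (1,600/2)×28.7 = £6,007.95 + £22,960.00 = £28,967.95.
Excess = £28,967.95 − £23,489.79 = £5,478.16.

Extra cost ≈ £5,478.16 per year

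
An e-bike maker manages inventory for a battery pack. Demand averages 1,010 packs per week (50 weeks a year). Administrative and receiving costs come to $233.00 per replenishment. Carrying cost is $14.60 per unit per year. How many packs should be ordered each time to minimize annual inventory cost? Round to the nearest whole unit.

Annual demand D = 1,010 × 50 = 50,500.
EOQ = √(2DS / H) = √(2 × 50,500 × 233 / 14.6).
= √(23,533,000 / 14.6) = √1,611,849.3151 ≈ 1269.586.

Q* ≈ 1,270 packs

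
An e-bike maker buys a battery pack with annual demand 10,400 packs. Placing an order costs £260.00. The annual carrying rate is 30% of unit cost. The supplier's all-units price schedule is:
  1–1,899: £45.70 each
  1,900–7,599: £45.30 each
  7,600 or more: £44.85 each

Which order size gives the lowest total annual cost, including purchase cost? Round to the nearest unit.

Q* ≈ 628 packs

Holding cost per unit per year at price C is H = 0.30·C.
For each price level, check whether its EOQ is feasible; otherwise the best quantity at that price is the breakpoint.
EOQ at £45.70 = 628.1 (feasible in tier 1): TC = 10,400×£45.70 + (10,400/628.1)×260 + (628.1/2)×0.30×£45.70 = £483,890.67.
EOQ at £45.30 = 630.8 < 1900, so use break Q=1900: TC = 10,400×£45.30 + (10,400/1900.0)×260 + (1900.0/2)×0.30×£45.30 = £485,453.66.
EOQ at £44.85 = 634.0 < 7600, so use break Q=7600: TC = 10,400×£44.85 + (10,400/7600.0)×260 + (7600.0/2)×0.30×£44.85 = £517,924.79.
Lowest total cost is £483,890.67 at Q = 628.1.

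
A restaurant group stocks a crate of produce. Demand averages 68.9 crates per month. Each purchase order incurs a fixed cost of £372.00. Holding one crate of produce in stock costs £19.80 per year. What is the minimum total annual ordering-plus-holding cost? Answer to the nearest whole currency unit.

TC* ≈ £3,490

Annual demand D = 68.9 × 12 = 826.8.
EOQ = √(2DS/H) = √(2 × 826.8 × 372 / 19.8) ≈ 176.26.
At Q*, ordering cost (D/Q*)S equals holding cost (Q*/2)H, each = √(DSH/2).
Minimum total = √(2DSH) = √(2 × 826.8 × 372 × 19.8) ≈ 3489.951.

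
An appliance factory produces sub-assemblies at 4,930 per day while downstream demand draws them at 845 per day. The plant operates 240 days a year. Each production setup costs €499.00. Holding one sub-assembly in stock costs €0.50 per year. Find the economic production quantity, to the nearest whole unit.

Q* ≈ 22,103 sub-assemblies

Annual demand D = 845 × 240 = 202,800.
Production build-up factor (1 − d/p) = 1 − 845/4,930 = 0.8286.
Q* = √(2DS / (H(1 − d/p))) = √(2 × 202,800 × 499 / (0.5 × 0.8286)).
= √(202,394,400 / 0.4143) ≈ 22102.514.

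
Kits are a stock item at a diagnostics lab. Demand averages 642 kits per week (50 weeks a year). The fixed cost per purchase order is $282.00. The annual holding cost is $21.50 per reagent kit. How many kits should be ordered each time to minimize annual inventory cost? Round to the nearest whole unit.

Q* ≈ 918 kits

Annual demand D = 642 × 50 = 32,100.
EOQ = √(2DS / H) = √(2 × 32,100 × 282 / 21.5).
= √(18,104,400 / 21.5) = √842,065.1163 ≈ 917.641.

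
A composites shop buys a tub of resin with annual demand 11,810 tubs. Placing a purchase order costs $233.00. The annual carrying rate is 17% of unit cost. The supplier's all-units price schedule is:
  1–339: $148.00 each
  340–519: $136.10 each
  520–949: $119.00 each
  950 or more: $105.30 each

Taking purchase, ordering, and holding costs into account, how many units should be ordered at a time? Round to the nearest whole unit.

Q* ≈ 950 tubs

Holding cost per unit per year at price C is H = 0.17·C.
Candidates are each tier's EOQ (if it falls in that tier) and each price-break quantity.
Tier 1 ($148.00): EOQ = 467.7 exceeds tier's upper bound 339, so this tier is dominated.
EOQ at $136.10 = 487.7 (feasible in tier 2): TC = 11,810×$136.10 + (11,810/487.7)×233 + (487.7/2)×0.17×$136.10 = $1,618,625.22.
EOQ at $119.00 = 521.6 (feasible in tier 3): TC = 11,810×$119.00 + (11,810/521.6)×233 + (521.6/2)×0.17×$119.00 = $1,415,941.54.
EOQ at $105.30 = 554.5 < 950, so use break Q=950: TC = 11,810×$105.30 + (11,810/950.0)×233 + (950.0/2)×0.17×$105.30 = $1,254,992.53.
Lowest total cost is $1,254,992.53 at Q = 950.0.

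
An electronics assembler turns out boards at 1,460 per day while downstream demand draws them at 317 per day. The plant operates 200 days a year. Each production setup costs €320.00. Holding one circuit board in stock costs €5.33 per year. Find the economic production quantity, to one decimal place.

Annual demand D = 317 × 200 = 63,400.
Production build-up factor (1 − d/p) = 1 − 317/1,460 = 0.7829.
Q* = √(2DS / (H(1 − d/p))) = √(2 × 63,400 × 320 / (5.33 × 0.7829)).
= √(40,576,000 / 4.1727) ≈ 3118.346.

Q* ≈ 3,118.3 boards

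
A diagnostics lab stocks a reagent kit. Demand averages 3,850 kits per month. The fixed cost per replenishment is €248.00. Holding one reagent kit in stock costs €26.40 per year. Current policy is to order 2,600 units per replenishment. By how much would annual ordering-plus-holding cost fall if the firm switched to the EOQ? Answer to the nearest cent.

Extra cost ≈ €14,130.81 per year

Annual demand D = 3,850 × 12 = 46,200.
EOQ = √(2DS/H) = √(2 × 46,200 × 248 / 26.4) ≈ 931.67.
Cost at Q* = (D/Q*)S + (Q*/2)H = √(2DSH) ≈ €24,595.96.
Cost at Q = 2,600: (46,200/2,600)×248 + (2,600/2)×26.4 = €4,406.77 + €34,320.00 = €38,726.77.
Excess = €38,726.77 − €24,595.96 = €14,130.81.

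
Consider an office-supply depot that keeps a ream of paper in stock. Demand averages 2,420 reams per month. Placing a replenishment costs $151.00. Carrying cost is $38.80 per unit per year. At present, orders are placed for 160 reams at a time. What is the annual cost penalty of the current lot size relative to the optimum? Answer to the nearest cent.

Annual demand D = 2,420 × 12 = 29,040.
EOQ = √(2DS/H) = √(2 × 29,040 × 151 / 38.8) ≈ 475.43.
Cost at Q* = (D/Q*)S + (Q*/2)H = √(2DSH) ≈ $18,446.66.
Cost at Q = 160: (29,040/160)×151 + (160/2)×38.8 = $27,406.50 + $3,104.00 = $30,510.50.
Excess = $30,510.50 − $18,446.66 = $12,063.84.

Extra cost ≈ $12,063.84 per year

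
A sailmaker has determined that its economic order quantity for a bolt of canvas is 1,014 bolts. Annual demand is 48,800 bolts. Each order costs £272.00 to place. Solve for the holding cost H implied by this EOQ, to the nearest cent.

H ≈ £25.82

The basic EOQ model gives Q* = √(2DS/H); rearrange for the unknown.
From Q* = √(2DS/H): H = 2DS / Q*² = 2 × 48,800 × 272 / 1,014² = 25.8192.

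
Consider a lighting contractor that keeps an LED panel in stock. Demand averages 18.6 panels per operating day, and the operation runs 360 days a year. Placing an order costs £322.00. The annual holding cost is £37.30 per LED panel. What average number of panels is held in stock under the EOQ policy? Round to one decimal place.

Average inventory ≈ 170.0 panels

Annual demand D = 18.6 × 360 = 6,696.
The optimal lot size = √(2DS/H) = √(2 × 6,696 × 322 / 37.3) ≈ 340.01.
Average inventory = Q*/2 ≈ 340.01 / 2 = 170.007.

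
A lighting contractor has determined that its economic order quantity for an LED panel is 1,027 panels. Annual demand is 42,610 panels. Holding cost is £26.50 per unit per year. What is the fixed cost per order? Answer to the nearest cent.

S ≈ £327.98

Invert the EOQ relation Q*² = 2DS/H.
From Q* = √(2DS/H): S = Q*²H / (2D) = 1,027² × 26.5 / (2 × 42,610) = 327.9784.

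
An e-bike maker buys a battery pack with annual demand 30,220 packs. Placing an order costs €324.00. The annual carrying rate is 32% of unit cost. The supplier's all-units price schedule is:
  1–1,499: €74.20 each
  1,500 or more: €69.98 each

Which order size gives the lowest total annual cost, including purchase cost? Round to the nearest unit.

Holding cost per unit per year at price C is H = 0.32·C.
Evaluate total cost at each tier's feasible EOQ or, if the EOQ is below the tier, at the tier's minimum quantity.
EOQ at €74.20 = 908.2 (feasible in tier 1): TC = 30,220×€74.20 + (30,220/908.2)×324 + (908.2/2)×0.32×€74.20 = €2,263,887.12.
EOQ at €69.98 = 935.1 < 1500, so use break Q=1500: TC = 30,220×€69.98 + (30,220/1500.0)×324 + (1500.0/2)×0.32×€69.98 = €2,138,118.32.
Lowest total cost is €2,138,118.32 at Q = 1500.0.

Q* ≈ 1,500 packs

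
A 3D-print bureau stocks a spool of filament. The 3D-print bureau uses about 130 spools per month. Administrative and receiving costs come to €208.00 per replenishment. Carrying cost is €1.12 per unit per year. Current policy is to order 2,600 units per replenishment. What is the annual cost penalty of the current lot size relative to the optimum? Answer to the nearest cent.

Annual demand D = 130 × 12 = 1,560.
EOQ = √(2DS/H) = √(2 × 1,560 × 208 / 1.12) ≈ 761.20.
Cost at Q* = (D/Q*)S + (Q*/2)H = √(2DSH) ≈ €852.55.
Cost at Q = 2,600: (1,560/2,600)×208 + (2,600/2)×1.12 = €124.80 + €1,456.00 = €1,580.80.
Excess = €1,580.80 − €852.55 = €728.25.

Extra cost ≈ €728.25 per year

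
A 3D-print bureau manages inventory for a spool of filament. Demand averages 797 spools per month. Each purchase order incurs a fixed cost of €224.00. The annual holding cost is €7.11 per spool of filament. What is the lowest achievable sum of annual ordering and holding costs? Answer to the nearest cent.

Annual demand D = 797 × 12 = 9,564.
Q* = √(2DS/H) = √(2 × 9,564 × 224 / 7.11) ≈ 776.29.
At Q*, ordering cost (D/Q*)S equals holding cost (Q*/2)H, each = √(DSH/2).
Minimum total = √(2DSH) = √(2 × 9,564 × 224 × 7.11) ≈ 5519.422.

TC* ≈ €5,519.42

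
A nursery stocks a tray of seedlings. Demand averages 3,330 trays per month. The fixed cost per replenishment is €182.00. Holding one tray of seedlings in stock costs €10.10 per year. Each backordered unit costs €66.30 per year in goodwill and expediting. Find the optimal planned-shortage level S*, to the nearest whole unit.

Annual demand D = 3,330 × 12 = 39,960.
With planned backorders, Q* = √(2DS/H) · √((H+B)/B).
√(2DS/H) = √(2 × 39,960 × 182 / 10.1) = 1200.059.
√((H+B)/B) = √((10.1+66.3)/66.3) = 1.0735.
Q* ≈ 1288.228.
S* = Q* · H/(H+B) = 1288.228 × 10.1/76.4 ≈ 170.302.

S* ≈ 170 trays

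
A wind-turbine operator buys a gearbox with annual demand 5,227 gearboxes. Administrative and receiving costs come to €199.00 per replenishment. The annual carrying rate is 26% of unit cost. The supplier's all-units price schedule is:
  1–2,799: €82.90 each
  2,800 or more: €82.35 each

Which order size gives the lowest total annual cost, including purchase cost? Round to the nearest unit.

Holding cost per unit per year at price C is H = 0.26·C.
Candidates are each tier's EOQ (if it falls in that tier) and each price-break quantity.
EOQ at €82.90 = 310.7 (feasible in tier 1): TC = 5,227×€82.90 + (5,227/310.7)×199 + (310.7/2)×0.26×€82.90 = €440,014.55.
EOQ at €82.35 = 311.7 < 2800, so use break Q=2800: TC = 5,227×€82.35 + (5,227/2800.0)×199 + (2800.0/2)×0.26×€82.35 = €460,790.34.
Lowest total cost is €440,014.55 at Q = 310.7.

Q* ≈ 311 gearboxes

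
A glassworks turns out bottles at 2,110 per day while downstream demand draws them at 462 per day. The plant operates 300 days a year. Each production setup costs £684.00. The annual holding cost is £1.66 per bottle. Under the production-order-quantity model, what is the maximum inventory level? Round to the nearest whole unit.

Annual demand D = 462 × 300 = 138,600.
Production build-up factor (1 − d/p) = 1 − 462/2,110 = 0.7810.
Q* = √(2DS / (H(1 − d/p))) = √(2 × 138,600 × 684 / (1.66 × 0.7810)).
= √(189,604,800 / 1.2965) ≈ 12092.977.
Maximum inventory = Q*(1 − d/p) = 12092.977 × 0.7810 ≈ 9445.131.

I_max ≈ 9,445 bottles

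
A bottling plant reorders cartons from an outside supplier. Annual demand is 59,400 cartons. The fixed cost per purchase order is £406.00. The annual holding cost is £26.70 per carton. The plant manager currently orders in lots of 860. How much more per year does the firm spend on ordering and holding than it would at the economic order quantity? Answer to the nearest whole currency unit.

Extra cost ≈ £3,637 per year

EOQ = √(2DS/H) = √(2 × 59,400 × 406 / 26.7) ≈ 1344.05.
Cost at Q* = (D/Q*)S + (Q*/2)H = √(2DSH) ≈ £35,886.15.
Cost at Q = 860: (59,400/860)×406 + (860/2)×26.7 = £28,042.33 + £11,481.00 = £39,523.33.
Excess = £39,523.33 − £35,886.15 = £3,637.18.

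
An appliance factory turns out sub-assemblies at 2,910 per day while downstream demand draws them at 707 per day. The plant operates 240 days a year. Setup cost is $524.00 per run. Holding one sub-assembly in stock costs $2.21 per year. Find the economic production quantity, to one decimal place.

Q* ≈ 10,309.5 sub-assemblies

Annual demand D = 707 × 240 = 169,680.
Production build-up factor (1 − d/p) = 1 − 707/2,910 = 0.7570.
Q* = √(2DS / (H(1 − d/p))) = √(2 × 169,680 × 524 / (2.21 × 0.7570)).
= √(177,824,640 / 1.6731) ≈ 10309.535.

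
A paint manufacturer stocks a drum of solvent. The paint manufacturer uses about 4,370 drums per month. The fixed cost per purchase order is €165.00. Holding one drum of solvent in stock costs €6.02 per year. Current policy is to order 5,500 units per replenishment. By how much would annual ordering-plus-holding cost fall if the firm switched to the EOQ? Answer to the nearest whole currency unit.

Extra cost ≈ €7,921 per year

Annual demand D = 4,370 × 12 = 52,440.
EOQ = √(2DS/H) = √(2 × 52,440 × 165 / 6.02) ≈ 1695.47.
Cost at Q* = (D/Q*)S + (Q*/2)H = √(2DSH) ≈ €10,206.73.
Cost at Q = 5,500: (52,440/5,500)×165 + (5,500/2)×6.02 = €1,573.20 + €16,555.00 = €18,128.20.
Excess = €18,128.20 − €10,206.73 = €7,921.47.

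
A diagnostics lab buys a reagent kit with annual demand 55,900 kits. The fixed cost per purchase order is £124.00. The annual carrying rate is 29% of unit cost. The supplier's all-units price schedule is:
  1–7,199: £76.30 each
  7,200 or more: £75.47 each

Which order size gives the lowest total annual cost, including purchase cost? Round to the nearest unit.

Holding cost per unit per year at price C is H = 0.29·C.
Candidates are each tier's EOQ (if it falls in that tier) and each price-break quantity.
EOQ at £76.30 = 791.5 (feasible in tier 1): TC = 55,900×£76.30 + (55,900/791.5)×124 + (791.5/2)×0.29×£76.30 = £4,282,684.31.
EOQ at £75.47 = 795.9 < 7200, so use break Q=7200: TC = 55,900×£75.47 + (55,900/7200.0)×124 + (7200.0/2)×0.29×£75.47 = £4,298,526.40.
Lowest total cost is £4,282,684.31 at Q = 791.5.

Q* ≈ 792 kits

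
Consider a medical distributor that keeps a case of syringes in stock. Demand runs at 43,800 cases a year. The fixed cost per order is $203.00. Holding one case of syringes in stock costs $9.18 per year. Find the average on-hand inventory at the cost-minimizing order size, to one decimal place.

The optimal lot size = √(2DS/H) = √(2 × 43,800 × 203 / 9.18) ≈ 1391.81.
Average inventory = Q*/2 ≈ 1391.81 / 2 = 695.903.

Average inventory ≈ 695.9 cases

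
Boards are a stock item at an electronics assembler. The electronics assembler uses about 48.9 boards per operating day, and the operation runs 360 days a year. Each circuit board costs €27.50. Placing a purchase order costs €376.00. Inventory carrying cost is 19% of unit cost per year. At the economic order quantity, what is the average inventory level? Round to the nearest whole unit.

Average inventory ≈ 796 boards

Annual demand D = 48.9 × 360 = 17,604.
Holding cost H = 0.19 × €27.50 = €5.2250 per unit per year.
Q* = √(2DS/H) = √(2 × 17,604 × 376 / 5.225) ≈ 1591.74.
Average inventory = Q*/2 ≈ 1591.74 / 2 = 795.869.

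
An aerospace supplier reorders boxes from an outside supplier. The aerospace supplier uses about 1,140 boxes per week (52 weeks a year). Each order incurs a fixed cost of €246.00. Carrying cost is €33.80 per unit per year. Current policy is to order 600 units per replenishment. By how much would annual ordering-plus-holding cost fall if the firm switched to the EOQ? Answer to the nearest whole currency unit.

Annual demand D = 1,140 × 52 = 59,280.
EOQ = √(2DS/H) = √(2 × 59,280 × 246 / 33.8) ≈ 928.92.
Cost at Q* = (D/Q*)S + (Q*/2)H = √(2DSH) ≈ €31,397.49.
Cost at Q = 600: (59,280/600)×246 + (600/2)×33.8 = €24,304.80 + €10,140.00 = €34,444.80.
Excess = €34,444.80 − €31,397.49 = €3,047.31.

Extra cost ≈ €3,047 per year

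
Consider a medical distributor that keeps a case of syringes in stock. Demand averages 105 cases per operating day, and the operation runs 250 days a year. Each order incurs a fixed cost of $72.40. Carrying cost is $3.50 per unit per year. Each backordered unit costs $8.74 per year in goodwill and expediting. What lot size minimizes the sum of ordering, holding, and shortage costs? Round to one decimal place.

Q* ≈ 1,233.2 cases

Annual demand D = 105 × 250 = 26,250.
With planned backorders, Q* = √(2DS/H) · √((H+B)/B).
√(2DS/H) = √(2 × 26,250 × 72.4 / 3.5) = 1042.113.
√((H+B)/B) = √((3.5+8.74)/8.74) = 1.1834.
Q* ≈ 1233.247.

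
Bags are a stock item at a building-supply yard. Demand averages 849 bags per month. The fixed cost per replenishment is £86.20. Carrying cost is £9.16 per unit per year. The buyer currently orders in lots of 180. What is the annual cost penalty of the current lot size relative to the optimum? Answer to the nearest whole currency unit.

Extra cost ≈ £1,692 per year

Annual demand D = 849 × 12 = 10,188.
EOQ = √(2DS/H) = √(2 × 10,188 × 86.2 / 9.16) ≈ 437.89.
Cost at Q* = (D/Q*)S + (Q*/2)H = √(2DSH) ≈ £4,011.08.
Cost at Q = 180: (10,188/180)×86.2 + (180/2)×9.16 = £4,878.92 + £824.40 = £5,703.32.
Excess = £5,703.32 − £4,011.08 = £1,692.24.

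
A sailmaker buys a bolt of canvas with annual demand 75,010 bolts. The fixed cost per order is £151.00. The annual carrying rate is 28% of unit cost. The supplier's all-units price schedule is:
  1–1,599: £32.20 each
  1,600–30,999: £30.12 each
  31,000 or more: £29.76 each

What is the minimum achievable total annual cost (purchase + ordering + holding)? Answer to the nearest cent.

Holding cost per unit per year at price C is H = 0.28·C.
For each price level, check whether its EOQ is feasible; otherwise the best quantity at that price is the breakpoint.
EOQ at £32.20 = 1585.1 (feasible in tier 1): TC = 75,010×£32.20 + (75,010/1585.1)×151 + (1585.1/2)×0.28×£32.20 = £2,429,613.24.
EOQ at £30.12 = 1638.9 (feasible in tier 2): TC = 75,010×£30.12 + (75,010/1638.9)×151 + (1638.9/2)×0.28×£30.12 = £2,273,123.16.
EOQ at £29.76 = 1648.8 < 31000, so use break Q=31000: TC = 75,010×£29.76 + (75,010/31000.0)×151 + (31000.0/2)×0.28×£29.76 = £2,361,821.37.
Lowest total cost among the candidates is at Q = 1638.9.

TC* ≈ £2,273,123.16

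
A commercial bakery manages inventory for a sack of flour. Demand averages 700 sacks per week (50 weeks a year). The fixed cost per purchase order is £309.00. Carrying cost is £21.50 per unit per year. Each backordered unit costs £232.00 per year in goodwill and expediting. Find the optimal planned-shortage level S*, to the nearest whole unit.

Annual demand D = 700 × 50 = 35,000.
With planned backorders, Q* = √(2DS/H) · √((H+B)/B).
√(2DS/H) = √(2 × 35,000 × 309 / 21.5) = 1003.019.
√((H+B)/B) = √((21.5+232)/232) = 1.0453.
Q* ≈ 1048.465.
S* = Q* · H/(H+B) = 1048.465 × 21.5/253.5 ≈ 88.923.

S* ≈ 89 sacks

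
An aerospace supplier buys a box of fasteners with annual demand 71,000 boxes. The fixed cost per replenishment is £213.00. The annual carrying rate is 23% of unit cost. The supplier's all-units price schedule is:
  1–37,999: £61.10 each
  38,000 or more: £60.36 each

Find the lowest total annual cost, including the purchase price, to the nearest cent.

Holding cost per unit per year at price C is H = 0.23·C.
Evaluate total cost at each tier's feasible EOQ or, if the EOQ is below the tier, at the tier's minimum quantity.
EOQ at £61.10 = 1467.1 (feasible in tier 1): TC = 71,000×£61.10 + (71,000/1467.1)×213 + (1467.1/2)×0.23×£61.10 = £4,358,716.67.
EOQ at £60.36 = 1476.0 < 38000, so use break Q=38000: TC = 71,000×£60.36 + (71,000/38000.0)×213 + (38000.0/2)×0.23×£60.36 = £4,549,731.17.
Lowest total cost among the candidates is at Q = 1467.1.

TC* ≈ £4,358,716.67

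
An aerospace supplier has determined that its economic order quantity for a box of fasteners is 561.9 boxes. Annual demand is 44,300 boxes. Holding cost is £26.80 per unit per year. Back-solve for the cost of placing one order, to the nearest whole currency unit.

The basic EOQ model gives Q* = √(2DS/H); rearrange for the unknown.
From Q* = √(2DS/H): S = Q*²H / (2D) = 561.9² × 26.8 / (2 × 44,300) = 95.5035.

S ≈ £96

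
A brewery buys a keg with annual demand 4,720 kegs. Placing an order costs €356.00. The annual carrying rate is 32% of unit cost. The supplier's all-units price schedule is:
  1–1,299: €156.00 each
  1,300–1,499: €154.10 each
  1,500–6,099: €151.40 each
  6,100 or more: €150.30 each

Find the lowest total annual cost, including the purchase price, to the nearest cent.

Holding cost per unit per year at price C is H = 0.32·C.
Evaluate total cost at each tier's feasible EOQ or, if the EOQ is below the tier, at the tier's minimum quantity.
EOQ at €156.00 = 259.5 (feasible in tier 1): TC = 4,720×€156.00 + (4,720/259.5)×356 + (259.5/2)×0.32×€156.00 = €749,272.34.
EOQ at €154.10 = 261.1 < 1300, so use break Q=1300: TC = 4,720×€154.10 + (4,720/1300.0)×356 + (1300.0/2)×0.32×€154.10 = €760,697.35.
EOQ at €151.40 = 263.4 < 1500, so use break Q=1500: TC = 4,720×€151.40 + (4,720/1500.0)×356 + (1500.0/2)×0.32×€151.40 = €752,064.21.
EOQ at €150.30 = 264.3 < 6100, so use break Q=6100: TC = 4,720×€150.30 + (4,720/6100.0)×356 + (6100.0/2)×0.32×€150.30 = €856,384.26.
Lowest total cost among the candidates is at Q = 259.5.

TC* ≈ €749,272.34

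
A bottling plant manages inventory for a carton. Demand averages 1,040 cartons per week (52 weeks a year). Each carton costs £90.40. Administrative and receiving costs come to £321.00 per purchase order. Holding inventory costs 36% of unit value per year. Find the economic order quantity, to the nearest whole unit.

Annual demand D = 1,040 × 52 = 54,080.
Holding cost H = 0.36 × £90.40 = £32.5440 per unit per year.
EOQ = √(2DS / H) = √(2 × 54,080 × 321 / 32.544).
= √(34,719,360 / 32.544) = √1,066,843.6578 ≈ 1032.881.

Q* ≈ 1,033 cartons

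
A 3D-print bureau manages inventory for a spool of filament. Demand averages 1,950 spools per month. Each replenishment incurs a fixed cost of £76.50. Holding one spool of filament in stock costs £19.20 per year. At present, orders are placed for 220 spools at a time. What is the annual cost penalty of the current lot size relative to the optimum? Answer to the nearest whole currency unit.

Extra cost ≈ £1,958 per year

Annual demand D = 1,950 × 12 = 23,400.
EOQ = √(2DS/H) = √(2 × 23,400 × 76.5 / 19.2) ≈ 431.82.
Cost at Q* = (D/Q*)S + (Q*/2)H = √(2DSH) ≈ £8,290.95.
Cost at Q = 220: (23,400/220)×76.5 + (220/2)×19.2 = £8,136.82 + £2,112.00 = £10,248.82.
Excess = £10,248.82 − £8,290.95 = £1,957.87.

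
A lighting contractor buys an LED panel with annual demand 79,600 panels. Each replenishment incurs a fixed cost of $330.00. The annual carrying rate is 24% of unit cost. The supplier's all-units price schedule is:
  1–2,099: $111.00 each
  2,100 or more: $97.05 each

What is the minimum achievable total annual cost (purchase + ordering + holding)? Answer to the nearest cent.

TC* ≈ $7,762,145.17

Holding cost per unit per year at price C is H = 0.24·C.
Candidates are each tier's EOQ (if it falls in that tier) and each price-break quantity.
EOQ at $111.00 = 1404.3 (feasible in tier 1): TC = 79,600×$111.00 + (79,600/1404.3)×330 + (1404.3/2)×0.24×$111.00 = $8,873,010.68.
EOQ at $97.05 = 1501.8 < 2100, so use break Q=2100: TC = 79,600×$97.05 + (79,600/2100.0)×330 + (2100.0/2)×0.24×$97.05 = $7,762,145.17.
Lowest total cost among the candidates is at Q = 2100.0.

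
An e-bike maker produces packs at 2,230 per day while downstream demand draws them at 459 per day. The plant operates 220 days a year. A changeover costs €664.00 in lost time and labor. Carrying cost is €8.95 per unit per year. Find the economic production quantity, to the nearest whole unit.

Q* ≈ 4,344 packs

Annual demand D = 459 × 220 = 100,980.
Production build-up factor (1 − d/p) = 1 − 459/2,230 = 0.7942.
Q* = √(2DS / (H(1 − d/p))) = √(2 × 100,980 × 664 / (8.95 × 0.7942)).
= √(134,101,440 / 7.1078) ≈ 4343.585.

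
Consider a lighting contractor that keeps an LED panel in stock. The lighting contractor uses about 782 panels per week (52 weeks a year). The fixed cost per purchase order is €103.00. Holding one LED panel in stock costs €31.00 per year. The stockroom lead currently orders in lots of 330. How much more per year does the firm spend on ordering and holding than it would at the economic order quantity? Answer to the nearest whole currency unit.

Annual demand D = 782 × 52 = 40,664.
EOQ = √(2DS/H) = √(2 × 40,664 × 103 / 31) ≈ 519.83.
Cost at Q* = (D/Q*)S + (Q*/2)H = √(2DSH) ≈ €16,114.60.
Cost at Q = 330: (40,664/330)×103 + (330/2)×31 = €12,692.10 + €5,115.00 = €17,807.10.
Excess = €17,807.10 − €16,114.60 = €1,692.50.

Extra cost ≈ €1,692 per year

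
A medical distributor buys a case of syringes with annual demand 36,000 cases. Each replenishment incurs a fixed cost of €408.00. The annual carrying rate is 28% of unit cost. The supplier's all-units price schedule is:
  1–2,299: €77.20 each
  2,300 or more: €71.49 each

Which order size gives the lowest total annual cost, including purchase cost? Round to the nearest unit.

Q* ≈ 2,300 cases

Holding cost per unit per year at price C is H = 0.28·C.
For each price level, check whether its EOQ is feasible; otherwise the best quantity at that price is the breakpoint.
EOQ at €77.20 = 1165.8 (feasible in tier 1): TC = 36,000×€77.20 + (36,000/1165.8)×408 + (1165.8/2)×0.28×€77.20 = €2,804,399.04.
EOQ at €71.49 = 1211.4 < 2300, so use break Q=2300: TC = 36,000×€71.49 + (36,000/2300.0)×408 + (2300.0/2)×0.28×€71.49 = €2,603,045.87.
Lowest total cost is €2,603,045.87 at Q = 2300.0.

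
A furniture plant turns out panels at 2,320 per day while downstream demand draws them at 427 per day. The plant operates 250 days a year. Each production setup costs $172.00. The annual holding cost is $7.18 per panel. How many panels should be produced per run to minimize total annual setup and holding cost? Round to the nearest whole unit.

Annual demand D = 427 × 250 = 106,750.
Production build-up factor (1 − d/p) = 1 − 427/2,320 = 0.8159.
Q* = √(2DS / (H(1 − d/p))) = √(2 × 106,750 × 172 / (7.18 × 0.8159)).
= √(36,722,000 / 5.8585) ≈ 2503.627.

Q* ≈ 2,504 panels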